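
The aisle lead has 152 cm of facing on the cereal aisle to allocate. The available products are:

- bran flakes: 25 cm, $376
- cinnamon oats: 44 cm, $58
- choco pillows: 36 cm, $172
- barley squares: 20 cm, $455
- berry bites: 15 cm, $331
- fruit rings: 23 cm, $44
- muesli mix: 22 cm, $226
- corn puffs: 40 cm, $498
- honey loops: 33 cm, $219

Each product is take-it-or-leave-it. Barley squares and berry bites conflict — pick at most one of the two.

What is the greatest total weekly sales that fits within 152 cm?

1774

Bran flakes + barley squares + muesli mix + corn puffs + honey loops uses 140 of the 152 cm and totals 1774.
That's the maximum — no feasible swap from here does better than 1774.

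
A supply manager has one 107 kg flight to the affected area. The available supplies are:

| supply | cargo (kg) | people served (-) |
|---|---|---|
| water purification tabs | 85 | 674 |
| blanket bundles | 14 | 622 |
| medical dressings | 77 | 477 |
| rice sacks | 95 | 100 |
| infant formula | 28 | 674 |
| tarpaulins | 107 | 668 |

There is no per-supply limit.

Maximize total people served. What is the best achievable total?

4354

Density check — blanket bundles 44.43, infant formula 24.07, water purification tabs 7.93, tarpaulins 6.24 are the best per kg.
Taking 7×blanket bundles: 98 kg used, 4354 in people served.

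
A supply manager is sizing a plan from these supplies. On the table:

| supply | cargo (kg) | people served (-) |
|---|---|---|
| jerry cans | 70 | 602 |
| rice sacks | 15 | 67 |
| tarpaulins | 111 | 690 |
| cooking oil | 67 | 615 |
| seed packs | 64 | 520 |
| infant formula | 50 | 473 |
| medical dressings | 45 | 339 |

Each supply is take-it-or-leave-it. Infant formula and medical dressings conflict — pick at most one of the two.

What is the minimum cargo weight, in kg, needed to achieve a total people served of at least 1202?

137

Look for the lowest-cargo combination reaching 1202.
jerry cans + cooking oil reaches 1217 using 137 kg.
Below 137 kg the best achievable stays under 1202.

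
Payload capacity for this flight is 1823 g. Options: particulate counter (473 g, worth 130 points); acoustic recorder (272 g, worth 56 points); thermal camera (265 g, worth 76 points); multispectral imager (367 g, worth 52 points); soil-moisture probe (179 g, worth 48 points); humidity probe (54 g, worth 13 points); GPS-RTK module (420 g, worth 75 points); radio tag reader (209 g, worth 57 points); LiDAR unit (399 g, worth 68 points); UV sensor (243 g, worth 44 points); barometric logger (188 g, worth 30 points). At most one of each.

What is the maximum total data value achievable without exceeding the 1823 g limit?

Ranking by ratio (data value/g): thermal camera 0.29, particulate counter 0.27, radio tag reader 0.27.
Taking the top-ratio sensors first gives particulate counter + acoustic recorder + thermal camera + soil-moisture probe + humidity probe + radio tag reader + UV sensor for 424 (1695 g).
The 297 g tied up in humidity probe and UV sensor is better spent on GPS-RTK module — total rises to 442 (1818 g).
Next best is particulate counter + thermal camera + soil-moisture probe + humidity probe + radio tag reader + LiDAR unit + UV sensor at 436 (1822 g) — short by 6.

442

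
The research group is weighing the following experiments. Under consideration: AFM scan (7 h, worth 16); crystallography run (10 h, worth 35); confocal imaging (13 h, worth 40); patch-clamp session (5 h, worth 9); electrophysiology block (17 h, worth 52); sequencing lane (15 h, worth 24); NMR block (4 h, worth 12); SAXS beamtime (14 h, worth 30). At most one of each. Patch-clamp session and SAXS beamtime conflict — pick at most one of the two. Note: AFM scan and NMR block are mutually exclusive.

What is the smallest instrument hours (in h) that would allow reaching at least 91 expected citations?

30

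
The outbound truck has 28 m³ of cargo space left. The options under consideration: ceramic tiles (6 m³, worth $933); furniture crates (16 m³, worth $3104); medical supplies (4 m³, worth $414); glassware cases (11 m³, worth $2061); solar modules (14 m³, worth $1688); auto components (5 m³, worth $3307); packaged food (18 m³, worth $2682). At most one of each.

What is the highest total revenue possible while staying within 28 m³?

Taking ceramic tiles + furniture crates + auto components: 27 m³ used, 7344 in revenue.
Nothing else within 28 m³ beats 7344.

7344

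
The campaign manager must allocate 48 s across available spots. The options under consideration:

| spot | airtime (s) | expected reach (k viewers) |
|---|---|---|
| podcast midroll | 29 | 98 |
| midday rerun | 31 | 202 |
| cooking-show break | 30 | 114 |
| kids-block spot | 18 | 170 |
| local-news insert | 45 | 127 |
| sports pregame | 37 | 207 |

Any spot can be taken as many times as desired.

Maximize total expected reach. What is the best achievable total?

2×kids-block spot uses 36 of the 48 s and totals 340.
No other feasible combination exceeds 340.

340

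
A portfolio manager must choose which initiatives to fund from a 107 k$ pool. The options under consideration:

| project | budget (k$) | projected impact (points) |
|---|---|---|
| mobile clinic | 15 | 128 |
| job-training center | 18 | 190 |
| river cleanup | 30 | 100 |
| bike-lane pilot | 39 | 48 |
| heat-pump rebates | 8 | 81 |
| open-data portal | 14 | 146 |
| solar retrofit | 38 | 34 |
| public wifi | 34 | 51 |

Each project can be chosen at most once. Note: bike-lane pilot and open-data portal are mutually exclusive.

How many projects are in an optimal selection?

5

Best achievable projected impact is 645.
One optimal bundle: mobile clinic + job-training center + river cleanup + heat-pump rebates + open-data portal (85 k$).
Every optimal selection uses 5 projects.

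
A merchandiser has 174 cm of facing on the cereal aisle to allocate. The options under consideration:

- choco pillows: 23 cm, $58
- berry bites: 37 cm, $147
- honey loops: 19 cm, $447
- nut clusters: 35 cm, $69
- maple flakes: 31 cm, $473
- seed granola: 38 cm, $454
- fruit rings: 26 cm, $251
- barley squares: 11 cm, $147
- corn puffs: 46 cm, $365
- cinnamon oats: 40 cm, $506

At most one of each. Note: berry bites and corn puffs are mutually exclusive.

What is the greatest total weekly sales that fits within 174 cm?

Ranking by ratio (weekly sales/cm): honey loops 23.53, maple flakes 15.26, barley squares 13.36.
Honey loops + maple flakes + seed granola + fruit rings + barley squares + cinnamon oats uses 165 of the 174 cm and totals 2278.

2278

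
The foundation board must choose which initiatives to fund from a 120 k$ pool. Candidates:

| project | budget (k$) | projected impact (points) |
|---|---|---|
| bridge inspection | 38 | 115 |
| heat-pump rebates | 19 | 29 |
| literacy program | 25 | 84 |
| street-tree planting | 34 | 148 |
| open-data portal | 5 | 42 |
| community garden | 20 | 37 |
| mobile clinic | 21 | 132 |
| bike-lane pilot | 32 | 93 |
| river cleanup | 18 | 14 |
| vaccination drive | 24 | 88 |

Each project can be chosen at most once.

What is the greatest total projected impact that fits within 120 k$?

503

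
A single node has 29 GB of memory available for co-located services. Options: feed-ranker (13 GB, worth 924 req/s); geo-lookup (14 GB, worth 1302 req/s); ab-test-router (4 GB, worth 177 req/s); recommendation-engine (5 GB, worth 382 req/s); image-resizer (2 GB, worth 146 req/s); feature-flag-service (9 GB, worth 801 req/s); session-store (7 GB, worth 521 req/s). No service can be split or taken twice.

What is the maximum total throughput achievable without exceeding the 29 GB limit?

2485

By throughput per GB: geo-lookup 93.00, feature-flag-service 89.00, recommendation-engine 76.40 lead.
Best packing: geo-lookup + recommendation-engine + feature-flag-service — 28 GB, 2485 total.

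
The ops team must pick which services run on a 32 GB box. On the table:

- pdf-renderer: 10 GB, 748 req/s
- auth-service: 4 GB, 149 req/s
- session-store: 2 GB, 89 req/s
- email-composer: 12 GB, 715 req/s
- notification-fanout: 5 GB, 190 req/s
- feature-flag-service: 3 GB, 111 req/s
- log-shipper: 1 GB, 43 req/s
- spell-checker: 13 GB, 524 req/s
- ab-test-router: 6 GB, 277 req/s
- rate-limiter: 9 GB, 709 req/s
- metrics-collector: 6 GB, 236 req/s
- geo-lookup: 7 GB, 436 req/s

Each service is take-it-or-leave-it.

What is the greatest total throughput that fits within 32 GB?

2215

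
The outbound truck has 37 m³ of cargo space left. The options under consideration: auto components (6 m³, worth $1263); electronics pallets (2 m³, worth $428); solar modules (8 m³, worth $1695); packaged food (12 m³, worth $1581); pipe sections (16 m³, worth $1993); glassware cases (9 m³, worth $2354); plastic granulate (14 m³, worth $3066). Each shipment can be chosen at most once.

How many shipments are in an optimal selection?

The maximum revenue within 37 m³ is 8378.
auto components + solar modules + glassware cases + plastic granulate hits 8378 at 37 m³.
Every optimal selection uses 4 shipments.

4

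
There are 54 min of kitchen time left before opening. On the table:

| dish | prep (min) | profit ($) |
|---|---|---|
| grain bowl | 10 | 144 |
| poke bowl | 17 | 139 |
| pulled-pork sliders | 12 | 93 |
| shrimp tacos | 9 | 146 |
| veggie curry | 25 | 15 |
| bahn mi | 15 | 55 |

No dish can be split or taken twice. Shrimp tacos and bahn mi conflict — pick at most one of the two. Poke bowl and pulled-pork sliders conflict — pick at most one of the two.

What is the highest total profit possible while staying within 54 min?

Best packing: grain bowl + poke bowl + shrimp tacos — 36 min, 429 total.
Nothing else feasible within 54 min beats 429.

429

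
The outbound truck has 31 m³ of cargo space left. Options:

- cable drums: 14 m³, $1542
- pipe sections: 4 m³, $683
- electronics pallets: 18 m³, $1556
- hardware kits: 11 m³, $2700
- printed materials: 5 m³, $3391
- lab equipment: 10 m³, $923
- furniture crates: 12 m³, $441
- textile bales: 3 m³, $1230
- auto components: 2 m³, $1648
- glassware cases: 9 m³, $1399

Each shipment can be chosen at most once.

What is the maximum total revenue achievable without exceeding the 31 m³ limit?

Filling by ratio: pipe sections + hardware kits + printed materials + textile bales + auto components for 9652, with 6 m³ left unused.
Dropping pipe sections frees 4 m³; slotting in glassware cases (9 m³) lifts the total to 10368 at 30 m³.
The closest alternative, hardware kits + printed materials + lab equipment + textile bales + auto components, reaches only 9892.

10368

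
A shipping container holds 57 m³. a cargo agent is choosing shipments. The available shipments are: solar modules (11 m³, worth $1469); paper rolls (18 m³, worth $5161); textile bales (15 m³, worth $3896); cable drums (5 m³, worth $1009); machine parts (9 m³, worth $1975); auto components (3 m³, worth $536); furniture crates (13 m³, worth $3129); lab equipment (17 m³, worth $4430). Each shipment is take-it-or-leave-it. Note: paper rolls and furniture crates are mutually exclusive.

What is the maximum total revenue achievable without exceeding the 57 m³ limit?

14496

By revenue per m³: paper rolls 286.72, lab equipment 260.59, textile bales 259.73 lead.
Best packing: paper rolls + textile bales + cable drums + lab equipment — 55 m³, 14496 total.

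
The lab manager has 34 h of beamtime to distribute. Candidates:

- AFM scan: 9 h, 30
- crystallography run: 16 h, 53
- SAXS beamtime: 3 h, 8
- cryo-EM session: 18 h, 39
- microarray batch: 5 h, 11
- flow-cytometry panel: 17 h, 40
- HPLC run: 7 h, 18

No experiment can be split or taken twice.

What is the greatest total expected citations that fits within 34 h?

102

By expected citations per h: AFM scan 3.33, crystallography run 3.31, SAXS beamtime 2.67 lead.
AFM scan + crystallography run + SAXS beamtime + microarray batch uses 33 of the 34 h and totals 102.
Next best is AFM scan + crystallography run + HPLC run at 101 (32 h) — short by 1.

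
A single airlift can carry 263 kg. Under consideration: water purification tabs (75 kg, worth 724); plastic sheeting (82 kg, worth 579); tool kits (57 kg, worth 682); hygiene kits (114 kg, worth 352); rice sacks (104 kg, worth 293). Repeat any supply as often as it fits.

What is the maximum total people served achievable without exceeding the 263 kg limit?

2770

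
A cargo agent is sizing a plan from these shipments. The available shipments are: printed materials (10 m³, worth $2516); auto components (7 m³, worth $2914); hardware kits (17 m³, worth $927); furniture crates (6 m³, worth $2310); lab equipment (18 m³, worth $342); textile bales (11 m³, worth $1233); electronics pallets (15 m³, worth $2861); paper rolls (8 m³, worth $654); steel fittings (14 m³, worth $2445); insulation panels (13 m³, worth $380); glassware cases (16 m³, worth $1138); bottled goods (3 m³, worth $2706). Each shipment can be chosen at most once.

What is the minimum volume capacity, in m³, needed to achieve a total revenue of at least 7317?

16

Minimise m³ subject to total revenue ≥ 7317.
auto components + furniture crates + bottled goods: 7930 revenue at 16 m³.
Any bundle with less than 16 m³ falls short of 7317.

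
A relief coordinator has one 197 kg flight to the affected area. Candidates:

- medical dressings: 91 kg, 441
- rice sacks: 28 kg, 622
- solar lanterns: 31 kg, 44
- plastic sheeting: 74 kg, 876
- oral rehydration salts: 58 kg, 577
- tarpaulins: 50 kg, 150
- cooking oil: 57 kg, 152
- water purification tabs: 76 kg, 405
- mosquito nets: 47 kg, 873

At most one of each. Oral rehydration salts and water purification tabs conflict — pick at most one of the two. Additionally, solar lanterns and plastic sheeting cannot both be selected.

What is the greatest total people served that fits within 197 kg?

2371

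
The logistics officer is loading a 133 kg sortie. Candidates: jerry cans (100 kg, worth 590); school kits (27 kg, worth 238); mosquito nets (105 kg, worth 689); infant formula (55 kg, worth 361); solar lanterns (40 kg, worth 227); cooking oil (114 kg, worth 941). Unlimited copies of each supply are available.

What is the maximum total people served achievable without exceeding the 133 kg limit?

952

The ratio ordering already packs tightly: 4×school kits, 108 kg, 952.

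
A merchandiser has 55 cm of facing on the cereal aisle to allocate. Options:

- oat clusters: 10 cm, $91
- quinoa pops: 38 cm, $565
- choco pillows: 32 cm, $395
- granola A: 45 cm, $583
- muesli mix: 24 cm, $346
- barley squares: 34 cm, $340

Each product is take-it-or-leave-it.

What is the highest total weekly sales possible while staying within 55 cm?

674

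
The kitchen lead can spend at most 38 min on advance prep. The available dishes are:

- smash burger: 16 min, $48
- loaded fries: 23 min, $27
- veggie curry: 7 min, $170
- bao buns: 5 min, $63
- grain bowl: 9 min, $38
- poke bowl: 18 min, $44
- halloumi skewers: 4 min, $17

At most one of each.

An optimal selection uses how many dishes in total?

4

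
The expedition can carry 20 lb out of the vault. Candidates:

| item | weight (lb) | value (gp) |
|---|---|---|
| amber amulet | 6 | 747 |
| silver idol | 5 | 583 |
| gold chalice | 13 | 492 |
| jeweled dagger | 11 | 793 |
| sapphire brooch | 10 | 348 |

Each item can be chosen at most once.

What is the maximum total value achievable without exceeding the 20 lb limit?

1540

By value per lb: amber amulet 124.50, silver idol 116.60, jeweled dagger 72.09 lead.
Greedy by ratio would take amber amulet + silver idol: 11 lb used, total 1330.
Replace silver idol with jeweled dagger: the trade gains 210 net, giving 1540 at 17 lb.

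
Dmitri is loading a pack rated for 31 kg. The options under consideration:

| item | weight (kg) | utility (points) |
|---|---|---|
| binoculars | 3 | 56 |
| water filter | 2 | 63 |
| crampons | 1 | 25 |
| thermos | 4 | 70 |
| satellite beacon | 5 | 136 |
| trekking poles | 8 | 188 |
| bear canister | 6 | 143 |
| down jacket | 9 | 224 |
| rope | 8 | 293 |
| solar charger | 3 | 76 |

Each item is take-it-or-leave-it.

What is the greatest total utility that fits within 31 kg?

Ranking by ratio (utility/kg): rope 36.62, water filter 31.50, satellite beacon 27.20.
Greedy by ratio would take binoculars + water filter + crampons + satellite beacon + down jacket + rope + solar charger: 31 kg used, total 873.
The 6 kg tied up in binoculars and solar charger is better spent on bear canister — total rises to 884 (31 kg).

884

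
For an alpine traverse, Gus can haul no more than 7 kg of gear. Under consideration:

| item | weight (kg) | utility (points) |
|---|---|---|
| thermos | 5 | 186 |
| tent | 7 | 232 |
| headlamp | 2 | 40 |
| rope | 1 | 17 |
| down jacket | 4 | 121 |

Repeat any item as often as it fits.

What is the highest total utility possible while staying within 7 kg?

232

A density-first pass picks thermos + headlamp — 226 at 7 kg.
Replace thermos and headlamp with tent: the trade gains 6 net, giving 232 at 7 kg.
No other feasible combination exceeds 232.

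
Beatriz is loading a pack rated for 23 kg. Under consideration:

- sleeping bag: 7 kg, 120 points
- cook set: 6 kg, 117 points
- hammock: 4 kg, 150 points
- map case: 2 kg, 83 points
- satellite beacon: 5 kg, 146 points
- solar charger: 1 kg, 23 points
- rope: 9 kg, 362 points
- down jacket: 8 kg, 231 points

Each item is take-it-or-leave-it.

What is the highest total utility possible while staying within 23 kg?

826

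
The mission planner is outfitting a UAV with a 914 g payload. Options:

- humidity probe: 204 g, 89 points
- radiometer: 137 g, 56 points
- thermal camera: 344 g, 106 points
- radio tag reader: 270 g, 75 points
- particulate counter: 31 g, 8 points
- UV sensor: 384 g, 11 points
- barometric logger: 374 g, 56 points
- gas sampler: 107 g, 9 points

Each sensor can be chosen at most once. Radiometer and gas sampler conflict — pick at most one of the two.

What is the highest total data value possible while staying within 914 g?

278

Taking humidity probe + thermal camera + radio tag reader + particulate counter: 849 g used, 278 in data value.
No other feasible combination exceeds 278.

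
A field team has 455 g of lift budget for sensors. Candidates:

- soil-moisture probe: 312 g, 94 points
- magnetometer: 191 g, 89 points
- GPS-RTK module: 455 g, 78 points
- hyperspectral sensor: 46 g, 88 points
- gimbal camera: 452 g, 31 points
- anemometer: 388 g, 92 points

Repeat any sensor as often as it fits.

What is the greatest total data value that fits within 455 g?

792

Taking 9×hyperspectral sensor: 414 g used, 792 in data value.
Every other selection either busts 455 g or fails to beat 792.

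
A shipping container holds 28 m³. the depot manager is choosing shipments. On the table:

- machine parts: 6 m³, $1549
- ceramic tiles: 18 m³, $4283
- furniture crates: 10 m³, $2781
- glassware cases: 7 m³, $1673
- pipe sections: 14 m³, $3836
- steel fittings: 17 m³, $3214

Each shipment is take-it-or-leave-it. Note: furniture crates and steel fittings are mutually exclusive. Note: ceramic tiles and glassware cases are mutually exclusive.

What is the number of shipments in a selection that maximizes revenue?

Optimal total is 7064.
ceramic tiles + furniture crates hits 7064 at 28 m³.
All optima have 2 shipments.

2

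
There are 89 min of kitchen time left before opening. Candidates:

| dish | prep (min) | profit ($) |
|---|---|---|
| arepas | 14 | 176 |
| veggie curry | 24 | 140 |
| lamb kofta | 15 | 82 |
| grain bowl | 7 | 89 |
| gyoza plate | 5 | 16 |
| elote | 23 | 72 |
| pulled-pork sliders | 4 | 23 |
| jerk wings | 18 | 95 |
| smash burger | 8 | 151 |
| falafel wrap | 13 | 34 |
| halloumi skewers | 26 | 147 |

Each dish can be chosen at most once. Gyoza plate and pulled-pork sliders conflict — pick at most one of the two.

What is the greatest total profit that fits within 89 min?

740

Ranking by ratio (profit/min): smash burger 18.88, grain bowl 12.71, arepas 12.57, veggie curry 5.83.
Arepas + lamb kofta + grain bowl + jerk wings + smash burger + halloumi skewers uses 88 of the 89 min and totals 740.
Runner-up arepas + veggie curry + lamb kofta + grain bowl + jerk wings + smash burger tops out at 733.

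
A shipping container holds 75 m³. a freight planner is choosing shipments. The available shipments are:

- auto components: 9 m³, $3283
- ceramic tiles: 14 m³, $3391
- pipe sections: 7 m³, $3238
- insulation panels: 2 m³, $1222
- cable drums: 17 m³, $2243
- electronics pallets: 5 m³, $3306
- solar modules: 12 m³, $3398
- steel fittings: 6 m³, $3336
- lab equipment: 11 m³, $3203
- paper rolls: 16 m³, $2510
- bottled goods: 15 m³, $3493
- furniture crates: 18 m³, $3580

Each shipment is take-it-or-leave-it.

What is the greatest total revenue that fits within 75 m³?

24856

Ranking by ratio (revenue/m³): electronics pallets 661.20, insulation panels 611.00, steel fittings 556.00.
Greedy by ratio would take auto components + ceramic tiles + pipe sections + insulation panels + electronics pallets + solar modules + steel fittings + lab equipment: 66 m³ used, total 24377.
Replace ceramic tiles and lab equipment with bottled goods + furniture crates: the trade gains 479 net, giving 24856 at 74 m³.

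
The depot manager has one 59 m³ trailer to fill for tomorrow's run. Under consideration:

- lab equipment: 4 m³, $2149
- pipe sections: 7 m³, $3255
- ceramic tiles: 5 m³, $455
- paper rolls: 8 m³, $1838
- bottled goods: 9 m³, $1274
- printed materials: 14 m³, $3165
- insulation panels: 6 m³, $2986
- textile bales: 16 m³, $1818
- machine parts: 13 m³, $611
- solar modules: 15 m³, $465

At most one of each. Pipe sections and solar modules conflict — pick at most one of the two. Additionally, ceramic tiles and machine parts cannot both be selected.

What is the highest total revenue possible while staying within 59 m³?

Ranking by ratio (revenue/m³): lab equipment 537.25, insulation panels 497.67, pipe sections 465.00, paper rolls 229.75.
Greedy by ratio would take lab equipment + pipe sections + ceramic tiles + paper rolls + bottled goods + printed materials + insulation panels: 53 m³ used, total 15122.
Replace ceramic tiles and bottled goods with textile bales: the trade gains 89 net, giving 15211 at 55 m³.

15211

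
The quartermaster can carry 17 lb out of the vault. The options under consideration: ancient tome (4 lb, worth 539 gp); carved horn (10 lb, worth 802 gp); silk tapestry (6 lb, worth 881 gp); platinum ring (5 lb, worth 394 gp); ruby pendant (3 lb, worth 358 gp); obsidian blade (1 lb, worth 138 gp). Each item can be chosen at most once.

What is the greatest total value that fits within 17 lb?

1952

Taking the top-ratio items first gives ancient tome + silk tapestry + ruby pendant + obsidian blade for 1916 (14 lb).
The 3 lb tied up in ruby pendant is better spent on platinum ring — total rises to 1952 (16 lb).
Next best is ancient tome + silk tapestry + ruby pendant + obsidian blade at 1916 (14 lb) — short by 36.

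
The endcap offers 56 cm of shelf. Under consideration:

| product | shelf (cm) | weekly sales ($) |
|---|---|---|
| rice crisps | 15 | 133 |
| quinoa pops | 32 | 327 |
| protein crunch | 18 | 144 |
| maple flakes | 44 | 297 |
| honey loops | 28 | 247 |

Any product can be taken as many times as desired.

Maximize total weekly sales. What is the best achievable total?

494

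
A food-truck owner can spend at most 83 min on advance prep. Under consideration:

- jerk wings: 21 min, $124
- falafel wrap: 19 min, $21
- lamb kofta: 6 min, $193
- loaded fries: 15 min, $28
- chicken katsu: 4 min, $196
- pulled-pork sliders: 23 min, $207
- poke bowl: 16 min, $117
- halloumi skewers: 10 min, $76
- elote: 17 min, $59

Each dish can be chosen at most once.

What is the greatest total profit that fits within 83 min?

The ratio ordering already packs tightly: jerk wings + lamb kofta + chicken katsu + pulled-pork sliders + poke bowl + halloumi skewers, 80 min, 913.
The closest alternative, jerk wings + lamb kofta + chicken katsu + pulled-pork sliders + halloumi skewers + elote, reaches only 855.

913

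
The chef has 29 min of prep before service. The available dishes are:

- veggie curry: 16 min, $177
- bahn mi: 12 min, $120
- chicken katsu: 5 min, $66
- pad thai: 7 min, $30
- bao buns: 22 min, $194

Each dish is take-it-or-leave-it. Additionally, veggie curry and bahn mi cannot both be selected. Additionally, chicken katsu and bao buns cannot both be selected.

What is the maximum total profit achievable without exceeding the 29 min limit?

273

Best packing: veggie curry + chicken katsu + pad thai — 28 min, 273 total.
Runner-up veggie curry + chicken katsu tops out at 243.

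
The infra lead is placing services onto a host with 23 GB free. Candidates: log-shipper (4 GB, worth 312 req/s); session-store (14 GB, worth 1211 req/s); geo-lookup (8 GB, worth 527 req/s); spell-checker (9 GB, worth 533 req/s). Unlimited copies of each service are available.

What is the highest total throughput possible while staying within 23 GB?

Best packing: 2×log-shipper + session-store — 22 GB, 1835 total.
Nothing else within 23 GB beats 1835.

1835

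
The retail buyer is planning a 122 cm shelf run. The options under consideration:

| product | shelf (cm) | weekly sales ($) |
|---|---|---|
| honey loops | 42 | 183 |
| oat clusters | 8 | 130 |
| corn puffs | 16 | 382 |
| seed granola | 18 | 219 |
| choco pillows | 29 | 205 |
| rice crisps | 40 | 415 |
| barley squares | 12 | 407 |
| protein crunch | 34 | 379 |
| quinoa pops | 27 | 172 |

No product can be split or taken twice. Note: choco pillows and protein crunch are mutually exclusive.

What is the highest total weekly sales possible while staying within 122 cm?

1802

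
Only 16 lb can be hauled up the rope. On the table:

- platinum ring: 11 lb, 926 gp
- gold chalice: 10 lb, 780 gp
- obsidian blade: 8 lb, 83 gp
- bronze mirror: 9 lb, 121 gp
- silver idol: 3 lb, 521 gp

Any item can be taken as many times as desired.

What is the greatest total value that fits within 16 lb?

2605

Taking 5×silver idol: 15 lb used, 2605 in value.
No other feasible combination exceeds 2605.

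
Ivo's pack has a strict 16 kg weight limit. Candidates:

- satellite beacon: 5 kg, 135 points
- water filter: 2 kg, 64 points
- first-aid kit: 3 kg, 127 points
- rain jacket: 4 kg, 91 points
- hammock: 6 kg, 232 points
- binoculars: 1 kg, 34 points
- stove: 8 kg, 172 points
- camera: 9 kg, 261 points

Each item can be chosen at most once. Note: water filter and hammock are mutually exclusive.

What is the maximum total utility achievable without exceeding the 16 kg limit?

By utility per kg: first-aid kit 42.33, hammock 38.67, binoculars 34.00 lead.
Best packing: satellite beacon + first-aid kit + hammock + binoculars — 15 kg, 528 total.
Runner-up hammock + binoculars + camera tops out at 527.

528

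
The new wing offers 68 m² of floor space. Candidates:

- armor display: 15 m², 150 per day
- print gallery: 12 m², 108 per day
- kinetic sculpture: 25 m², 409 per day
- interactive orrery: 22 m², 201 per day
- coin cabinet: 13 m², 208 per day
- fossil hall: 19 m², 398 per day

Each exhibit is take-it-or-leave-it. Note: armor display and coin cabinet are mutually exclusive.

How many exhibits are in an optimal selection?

3

Optimal total is 1015.
One optimal bundle: kinetic sculpture + coin cabinet + fossil hall (57 m²).
All optima have 3 exhibits.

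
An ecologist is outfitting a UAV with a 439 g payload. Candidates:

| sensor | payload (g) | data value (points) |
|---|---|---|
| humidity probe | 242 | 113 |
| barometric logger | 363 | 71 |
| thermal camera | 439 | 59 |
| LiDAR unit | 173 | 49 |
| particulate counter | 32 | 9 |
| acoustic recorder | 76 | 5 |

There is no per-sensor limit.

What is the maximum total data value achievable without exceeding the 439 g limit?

167

Ranking by ratio (data value/g): humidity probe 0.47, LiDAR unit 0.28, particulate counter 0.28, barometric logger 0.20.
Taking the top-ratio sensors first gives humidity probe + LiDAR unit for 162 (415 g).
Replace LiDAR unit with 6×particulate counter: the trade gains 5 net, giving 167 at 434 g.
No other feasible combination exceeds 167.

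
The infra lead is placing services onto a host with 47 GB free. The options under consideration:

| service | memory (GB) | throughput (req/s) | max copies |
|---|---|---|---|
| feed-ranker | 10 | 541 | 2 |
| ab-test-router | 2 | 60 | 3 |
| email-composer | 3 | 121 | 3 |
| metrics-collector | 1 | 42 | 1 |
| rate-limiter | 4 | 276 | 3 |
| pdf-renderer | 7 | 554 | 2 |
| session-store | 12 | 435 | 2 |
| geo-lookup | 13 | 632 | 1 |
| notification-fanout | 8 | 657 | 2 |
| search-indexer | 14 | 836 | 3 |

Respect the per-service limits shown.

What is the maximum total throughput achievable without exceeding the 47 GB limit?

3431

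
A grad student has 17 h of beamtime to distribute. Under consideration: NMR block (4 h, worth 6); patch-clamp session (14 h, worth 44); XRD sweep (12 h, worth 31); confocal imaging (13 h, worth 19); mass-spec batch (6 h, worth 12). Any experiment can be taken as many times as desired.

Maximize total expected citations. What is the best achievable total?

44

Density check — patch-clamp session 3.14, XRD sweep 2.58, mass-spec batch 2.00, NMR block 1.50 are the best per h.
The ratio ordering already packs tightly: patch-clamp session, 14 h, 44.
That's the maximum — no swap from here does better than 44.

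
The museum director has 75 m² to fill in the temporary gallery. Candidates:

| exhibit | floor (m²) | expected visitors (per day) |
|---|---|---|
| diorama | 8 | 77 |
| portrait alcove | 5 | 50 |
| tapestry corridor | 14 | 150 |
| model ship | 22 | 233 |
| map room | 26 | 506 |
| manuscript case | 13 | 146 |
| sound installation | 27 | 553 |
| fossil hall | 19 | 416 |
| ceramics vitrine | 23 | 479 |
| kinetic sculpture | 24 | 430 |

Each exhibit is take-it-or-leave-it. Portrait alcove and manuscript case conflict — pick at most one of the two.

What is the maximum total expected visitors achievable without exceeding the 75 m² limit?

1498

Density check — fossil hall 21.89, ceramics vitrine 20.83, sound installation 20.48 are the best per m².
Portrait alcove + sound installation + fossil hall + ceramics vitrine uses 74 of the 75 m² and totals 1498.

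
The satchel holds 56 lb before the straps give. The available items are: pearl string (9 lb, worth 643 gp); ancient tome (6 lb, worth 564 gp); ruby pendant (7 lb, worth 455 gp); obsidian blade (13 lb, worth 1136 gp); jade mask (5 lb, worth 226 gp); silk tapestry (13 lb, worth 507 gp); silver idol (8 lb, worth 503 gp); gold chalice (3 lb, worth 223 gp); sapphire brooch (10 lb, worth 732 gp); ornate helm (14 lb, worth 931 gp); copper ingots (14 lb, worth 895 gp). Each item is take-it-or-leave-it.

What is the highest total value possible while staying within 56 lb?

Ranking by ratio (value/lb): ancient tome 94.00, obsidian blade 87.38, gold chalice 74.33.
Filling by ratio: pearl string + ancient tome + obsidian blade + gold chalice + sapphire brooch + ornate helm for 4229, with 1 lb left unused.
The 14 lb tied up in ornate helm is better spent on ruby pendant + silver idol — total rises to 4256 (56 lb).
Runner-up pearl string + ancient tome + obsidian blade + gold chalice + sapphire brooch + ornate helm tops out at 4229.

4256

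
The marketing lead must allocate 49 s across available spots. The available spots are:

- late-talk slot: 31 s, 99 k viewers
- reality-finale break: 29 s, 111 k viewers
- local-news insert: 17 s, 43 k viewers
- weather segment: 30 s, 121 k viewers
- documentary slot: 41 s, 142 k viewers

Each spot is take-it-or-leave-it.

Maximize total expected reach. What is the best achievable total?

164

Taking local-news insert + weather segment: 47 s used, 164 in expected reach.
Runner-up reality-finale break + local-news insert tops out at 154.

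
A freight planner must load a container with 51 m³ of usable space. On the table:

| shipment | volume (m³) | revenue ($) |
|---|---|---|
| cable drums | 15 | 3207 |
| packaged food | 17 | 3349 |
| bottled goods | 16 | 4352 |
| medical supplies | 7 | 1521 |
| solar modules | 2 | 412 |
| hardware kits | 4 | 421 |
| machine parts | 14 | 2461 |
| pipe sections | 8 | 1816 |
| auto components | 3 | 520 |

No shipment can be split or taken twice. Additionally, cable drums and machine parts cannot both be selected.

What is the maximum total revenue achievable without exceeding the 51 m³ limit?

The ratio ordering already packs tightly: cable drums + bottled goods + medical supplies + solar modules + pipe sections + auto components, 51 m³, 11828.

11828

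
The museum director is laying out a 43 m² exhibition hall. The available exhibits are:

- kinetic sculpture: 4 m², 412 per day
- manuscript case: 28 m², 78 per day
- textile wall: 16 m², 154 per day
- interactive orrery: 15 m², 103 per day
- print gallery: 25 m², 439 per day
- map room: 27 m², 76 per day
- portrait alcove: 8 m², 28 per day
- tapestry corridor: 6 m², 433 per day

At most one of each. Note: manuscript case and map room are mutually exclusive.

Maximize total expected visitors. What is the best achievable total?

Best packing: kinetic sculpture + print gallery + portrait alcove + tapestry corridor — 43 m², 1312 total.

1312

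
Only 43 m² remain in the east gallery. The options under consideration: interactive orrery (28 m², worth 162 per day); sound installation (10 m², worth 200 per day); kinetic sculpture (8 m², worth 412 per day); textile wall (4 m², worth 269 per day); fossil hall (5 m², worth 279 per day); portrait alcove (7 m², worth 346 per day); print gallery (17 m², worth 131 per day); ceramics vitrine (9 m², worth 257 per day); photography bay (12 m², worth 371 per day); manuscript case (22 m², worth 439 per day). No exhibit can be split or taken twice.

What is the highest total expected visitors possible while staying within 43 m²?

Density check — textile wall 67.25, fossil hall 55.80, kinetic sculpture 51.50, portrait alcove 49.43 are the best per m².
Greedy by ratio would take kinetic sculpture + textile wall + fossil hall + portrait alcove + photography bay: 36 m² used, total 1677.
Replace photography bay with sound installation + ceramics vitrine: the trade gains 86 net, giving 1763 at 43 m².

1763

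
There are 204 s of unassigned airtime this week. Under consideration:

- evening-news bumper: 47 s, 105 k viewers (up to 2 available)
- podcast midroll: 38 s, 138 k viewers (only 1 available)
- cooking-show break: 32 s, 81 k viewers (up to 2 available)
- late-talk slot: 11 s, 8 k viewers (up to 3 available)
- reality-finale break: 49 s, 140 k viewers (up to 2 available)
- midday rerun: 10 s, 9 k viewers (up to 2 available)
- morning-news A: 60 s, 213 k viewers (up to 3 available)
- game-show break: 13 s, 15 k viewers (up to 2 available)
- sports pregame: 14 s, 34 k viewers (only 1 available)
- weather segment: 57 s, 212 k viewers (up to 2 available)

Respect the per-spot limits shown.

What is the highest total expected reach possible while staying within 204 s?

703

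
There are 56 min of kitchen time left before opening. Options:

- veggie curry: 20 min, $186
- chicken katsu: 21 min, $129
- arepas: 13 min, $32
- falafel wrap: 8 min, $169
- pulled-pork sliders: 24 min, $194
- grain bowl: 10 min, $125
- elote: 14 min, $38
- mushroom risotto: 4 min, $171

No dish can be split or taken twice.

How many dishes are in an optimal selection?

4

The maximum profit within 56 min is 720.
veggie curry + falafel wrap + pulled-pork sliders + mushroom risotto hits 720 at 56 min.
All optima have 4 dishes.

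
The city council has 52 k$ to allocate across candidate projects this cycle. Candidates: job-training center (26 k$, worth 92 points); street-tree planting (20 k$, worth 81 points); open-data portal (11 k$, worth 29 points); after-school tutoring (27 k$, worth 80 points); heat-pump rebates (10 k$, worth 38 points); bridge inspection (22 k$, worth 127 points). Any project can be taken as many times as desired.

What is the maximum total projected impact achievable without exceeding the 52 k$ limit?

254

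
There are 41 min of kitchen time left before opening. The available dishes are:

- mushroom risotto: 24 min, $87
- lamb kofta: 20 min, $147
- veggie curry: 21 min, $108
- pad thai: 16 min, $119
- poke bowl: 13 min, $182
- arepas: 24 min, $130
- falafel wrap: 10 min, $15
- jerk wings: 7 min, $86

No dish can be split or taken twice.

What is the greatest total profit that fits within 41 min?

The ratio heuristic lands on pad thai + poke bowl + jerk wings (387) but leaves 5 min idle.
Dropping pad thai frees 16 min; slotting in lamb kofta (20 min) lifts the total to 415 at 40 min.

415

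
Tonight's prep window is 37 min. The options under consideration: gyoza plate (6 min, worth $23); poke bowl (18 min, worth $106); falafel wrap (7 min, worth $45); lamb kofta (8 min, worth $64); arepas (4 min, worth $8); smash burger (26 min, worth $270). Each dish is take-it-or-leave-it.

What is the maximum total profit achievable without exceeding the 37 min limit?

Ranking by ratio (profit/min): smash burger 10.38, lamb kofta 8.00, falafel wrap 6.43.
The ratio ordering already packs tightly: lamb kofta + smash burger, 34 min, 334.
Every other selection either busts 37 min or fails to beat 334.

334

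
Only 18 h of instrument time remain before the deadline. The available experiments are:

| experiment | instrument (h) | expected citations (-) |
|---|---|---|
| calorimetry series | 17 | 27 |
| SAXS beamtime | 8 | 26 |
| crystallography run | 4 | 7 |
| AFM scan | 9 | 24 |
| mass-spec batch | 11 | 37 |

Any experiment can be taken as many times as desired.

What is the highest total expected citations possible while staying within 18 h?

A density-first pass picks crystallography run + mass-spec batch — 44 at 15 h.
Dropping crystallography run and mass-spec batch frees 15 h; slotting in 2×SAXS beamtime (16 h) lifts the total to 52 at 16 h.
Nothing else within 18 h beats 52.

52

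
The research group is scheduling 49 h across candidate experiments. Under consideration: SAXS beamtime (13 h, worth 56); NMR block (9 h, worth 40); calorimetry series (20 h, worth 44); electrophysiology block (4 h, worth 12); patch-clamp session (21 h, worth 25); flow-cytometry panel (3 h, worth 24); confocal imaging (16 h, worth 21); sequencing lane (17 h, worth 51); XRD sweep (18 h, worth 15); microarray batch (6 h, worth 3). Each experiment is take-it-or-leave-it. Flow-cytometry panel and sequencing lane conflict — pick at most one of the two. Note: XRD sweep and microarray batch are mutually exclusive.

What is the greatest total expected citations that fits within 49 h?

176

SAXS beamtime + NMR block + calorimetry series + electrophysiology block + flow-cytometry panel uses 49 of the 49 h and totals 176.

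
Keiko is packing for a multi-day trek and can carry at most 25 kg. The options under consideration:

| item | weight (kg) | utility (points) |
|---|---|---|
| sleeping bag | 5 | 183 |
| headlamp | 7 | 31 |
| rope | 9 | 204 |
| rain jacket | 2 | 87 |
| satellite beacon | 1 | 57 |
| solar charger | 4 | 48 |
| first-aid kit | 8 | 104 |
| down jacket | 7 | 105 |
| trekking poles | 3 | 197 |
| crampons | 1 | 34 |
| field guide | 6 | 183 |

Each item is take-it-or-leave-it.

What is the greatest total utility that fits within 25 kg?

By utility per kg: trekking poles 65.67, satellite beacon 57.00, rain jacket 43.50, sleeping bag 36.60 lead.
A density-first pass picks sleeping bag + rain jacket + satellite beacon + down jacket + trekking poles + crampons + field guide — 846 at 25 kg.
The 9 kg tied up in rain jacket and down jacket is better spent on rope — total rises to 858 (25 kg).
Runner-up sleeping bag + rope + rain jacket + trekking poles + field guide tops out at 854.

858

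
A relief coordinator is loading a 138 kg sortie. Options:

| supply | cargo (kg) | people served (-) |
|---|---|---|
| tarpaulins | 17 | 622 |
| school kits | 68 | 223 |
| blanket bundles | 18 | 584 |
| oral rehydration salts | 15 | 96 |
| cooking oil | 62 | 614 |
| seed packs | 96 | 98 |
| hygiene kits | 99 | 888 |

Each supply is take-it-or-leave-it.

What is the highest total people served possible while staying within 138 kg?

2094

Filling by ratio: tarpaulins + blanket bundles + oral rehydration salts + cooking oil for 1916, with 26 kg left unused.
Dropping oral rehydration salts and cooking oil frees 77 kg; slotting in hygiene kits (99 kg) lifts the total to 2094 at 134 kg.
An exhaustive check of the 128 subsets confirms 2094.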